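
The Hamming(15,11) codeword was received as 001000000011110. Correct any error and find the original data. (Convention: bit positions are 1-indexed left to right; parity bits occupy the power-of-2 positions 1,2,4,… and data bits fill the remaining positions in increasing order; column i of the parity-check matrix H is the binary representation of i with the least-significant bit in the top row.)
Syndrome s = H · r^T (mod 2), r = 001000000011110:
  s[0] = (101010101010101)·(001000000011110) mod 2 = 0+0+1+0+0+0+0+0+0+0+1+0+1+0+0 mod 2 = 1
  s[1] = (011001100110011)·(001000000011110) mod 2 = 0+0+1+0+0+0+0+0+0+0+1+0+0+1+0 mod 2 = 1
  s[2] = (000111100001111)·(001000000011110) mod 2 = 0+0+0+0+0+0+0+0+0+0+0+1+1+1+0 mod 2 = 1
  s[3] = (000000011111111)·(001000000011110) mod 2 = 0+0+0+0+0+0+0+0+0+0+1+1+1+1+0 mod 2 = 0
Syndrome = 1110
Column 7 of H equals this syndrome → error at bit 7 (1-indexed).
Flip bit 7: 001000000011110 → 001000100011110
Extract data bits at positions {3,5,6,7,9,10,11,12,13,14,15}: 10010011110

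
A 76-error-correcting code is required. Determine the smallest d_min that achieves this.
Correcting t errors requires d_min ≥ 2t + 1 = 2·76 + 1 = 153.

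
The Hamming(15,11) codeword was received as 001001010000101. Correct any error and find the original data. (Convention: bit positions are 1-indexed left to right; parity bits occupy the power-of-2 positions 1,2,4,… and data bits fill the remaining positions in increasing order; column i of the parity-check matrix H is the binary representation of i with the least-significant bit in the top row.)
Syndrome s = H · r^T (mod 2), r = 001001010000101:
  s[0] = (101010101010101)·(001001010000101) mod 2 = 0+0+1+0+0+0+0+0+0+0+0+0+1+0+1 mod 2 = 1
  s[1] = (011001100110011)·(001001010000101) mod 2 = 0+0+1+0+0+1+0+0+0+0+0+0+0+0+1 mod 2 = 1
  s[2] = (000111100001111)·(001001010000101) mod 2 = 0+0+0+0+0+1+0+0+0+0+0+0+1+0+1 mod 2 = 1
  s[3] = (000000011111111)·(001001010000101) mod 2 = 0+0+0+0+0+0+0+1+0+0+0+0+1+0+1 mod 2 = 1
Syndrome = 1111
Column 15 of H equals this syndrome → error at bit 15 (1-indexed).
Flip bit 15: 001001010000101 → 001001010000100
Extract data bits at positions {3,5,6,7,9,10,11,12,13,14,15}: 10100000100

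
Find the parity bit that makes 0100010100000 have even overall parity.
Sum of data bits: 0+1+0+0+0+1+0+1+0+0+0+0+0 = 3.
3 mod 2 = 1, so parity bit = 1.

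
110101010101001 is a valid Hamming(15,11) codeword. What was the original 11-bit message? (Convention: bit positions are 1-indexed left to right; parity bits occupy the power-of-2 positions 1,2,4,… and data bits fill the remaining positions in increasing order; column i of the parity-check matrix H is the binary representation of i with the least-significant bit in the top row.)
Parity bits occupy power-of-2 positions; data bits are at positions {3,5,6,7,9,10,11,12,13,14,15} (1-indexed).
Extract: c[3]=0 c[5]=0 c[6]=1 c[7]=0 c[9]=0 c[10]=1 c[11]=0 c[12]=1 c[13]=0 c[14]=0 c[15]=1
Data = 00100101001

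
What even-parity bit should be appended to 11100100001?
Sum of data bits: 1+1+1+0+0+1+0+0+0+0+1 = 5.
5 mod 2 = 1, so parity bit = 1.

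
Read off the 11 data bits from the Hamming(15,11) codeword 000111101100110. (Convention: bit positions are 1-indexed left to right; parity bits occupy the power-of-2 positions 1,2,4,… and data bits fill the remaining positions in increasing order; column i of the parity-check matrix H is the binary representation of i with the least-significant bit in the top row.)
Parity bits occupy power-of-2 positions; data bits are at positions {3,5,6,7,9,10,11,12,13,14,15} (1-indexed).
Extract: c[3]=0 c[5]=1 c[6]=1 c[7]=1 c[9]=1 c[10]=1 c[11]=0 c[12]=0 c[13]=1 c[14]=1 c[15]=0
Data = 01111100110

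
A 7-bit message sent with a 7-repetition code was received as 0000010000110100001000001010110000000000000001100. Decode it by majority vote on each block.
Split into 7-bit blocks and majority-vote each:
  block 1 = 0000010: 1 ones, 6 zeros → 0
  block 2 = 0001101: 3 ones, 4 zeros → 0
  block 3 = 0000100: 1 ones, 6 zeros → 0
  block 4 = 0001010: 2 ones, 5 zeros → 0
  block 5 = 1100000: 2 ones, 5 zeros → 0
  block 6 = 0000000: 0 ones, 7 zeros → 0
  block 7 = 0001100: 2 ones, 5 zeros → 0
Decoded = 0000000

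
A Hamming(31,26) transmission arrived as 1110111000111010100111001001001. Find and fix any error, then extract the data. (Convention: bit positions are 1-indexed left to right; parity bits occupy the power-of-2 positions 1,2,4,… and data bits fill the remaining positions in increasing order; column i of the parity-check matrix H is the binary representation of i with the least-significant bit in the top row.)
Syndrome s = H · r^T (mod 2), r = 1110111000111010100111001001001:
  s[0] = (1010101010101010101010101010101)·(1110111000111010100111001001001) mod 2 = 1+0+1+0+1+0+1+0+0+0+1+0+1+0+1+0+1+0+0+0+1+0+0+0+1+0+0+0+0+0+1 mod 2 = 1
  s[1] = (0110011001100110011001100110011)·(1110111000111010100111001001001) mod 2 = 0+1+1+0+0+1+1+0+0+0+1+0+0+0+1+0+0+0+0+0+0+1+0+0+0+0+0+0+0+0+1 mod 2 = 0
  s[2] = (0001111000011110000111100001111)·(1110111000111010100111001001001) mod 2 = 0+0+0+0+1+1+1+0+0+0+0+1+1+0+1+0+0+0+0+1+1+1+0+0+0+0+0+1+0+0+1 mod 2 = 1
  s[3] = (0000000111111110000000011111111)·(1110111000111010100111001001001) mod 2 = 0+0+0+0+0+0+0+0+0+0+1+1+1+0+1+0+0+0+0+0+0+0+0+0+1+0+0+1+0+0+1 mod 2 = 1
  s[4] = (0000000000000001111111111111111)·(1110111000111010100111001001001) mod 2 = 0+0+0+0+0+0+0+0+0+0+0+0+0+0+0+0+1+0+0+1+1+1+0+0+1+0+0+1+0+0+1 mod 2 = 1
Syndrome = 10111
Column 29 of H equals this syndrome → error at bit 29 (1-indexed).
Flip bit 29: 1110111000111010100111001001001 → 1110111000111010100111001001101
Extract data bits at positions {3,5,6,7,9,10,11,12,13,14,15,17,18,19,20,21,22,23,24,25,26,27,28,29,30,31}: 11110011101100111001001101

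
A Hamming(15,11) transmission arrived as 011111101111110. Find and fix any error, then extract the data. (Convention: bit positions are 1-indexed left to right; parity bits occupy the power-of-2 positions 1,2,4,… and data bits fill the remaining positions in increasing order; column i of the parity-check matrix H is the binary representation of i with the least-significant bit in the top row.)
Syndrome s = H · r^T (mod 2), r = 011111101111110:
  s[0] = (101010101010101)·(011111101111110) mod 2 = 0+0+1+0+1+0+1+0+1+0+1+0+1+0+0 mod 2 = 0
  s[1] = (011001100110011)·(011111101111110) mod 2 = 0+1+1+0+0+1+1+0+0+1+1+0+0+1+0 mod 2 = 1
  s[2] = (000111100001111)·(011111101111110) mod 2 = 0+0+0+1+1+1+1+0+0+0+0+1+1+1+0 mod 2 = 1
  s[3] = (000000011111111)·(011111101111110) mod 2 = 0+0+0+0+0+0+0+0+1+1+1+1+1+1+0 mod 2 = 0
Syndrome = 0110
Column 6 of H equals this syndrome → error at bit 6 (1-indexed).
Flip bit 6: 011111101111110 → 011110101111110
Extract data bits at positions {3,5,6,7,9,10,11,12,13,14,15}: 11011111110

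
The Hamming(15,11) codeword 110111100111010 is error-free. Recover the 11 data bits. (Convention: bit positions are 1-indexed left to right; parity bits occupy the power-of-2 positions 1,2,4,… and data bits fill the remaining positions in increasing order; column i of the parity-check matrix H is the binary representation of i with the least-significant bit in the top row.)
Parity bits occupy power-of-2 positions; data bits are at positions {3,5,6,7,9,10,11,12,13,14,15} (1-indexed).
Extract: c[3]=0 c[5]=1 c[6]=1 c[7]=1 c[9]=0 c[10]=1 c[11]=1 c[12]=1 c[13]=0 c[14]=1 c[15]=0
Data = 01110111010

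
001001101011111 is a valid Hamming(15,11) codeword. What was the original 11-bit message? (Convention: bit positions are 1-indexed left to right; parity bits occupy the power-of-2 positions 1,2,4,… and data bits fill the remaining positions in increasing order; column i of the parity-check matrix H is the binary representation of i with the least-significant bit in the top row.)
Parity bits occupy power-of-2 positions; data bits are at positions {3,5,6,7,9,10,11,12,13,14,15} (1-indexed).
Extract: c[3]=1 c[5]=0 c[6]=1 c[7]=1 c[9]=1 c[10]=0 c[11]=1 c[12]=1 c[13]=1 c[14]=1 c[15]=1
Data = 10111011111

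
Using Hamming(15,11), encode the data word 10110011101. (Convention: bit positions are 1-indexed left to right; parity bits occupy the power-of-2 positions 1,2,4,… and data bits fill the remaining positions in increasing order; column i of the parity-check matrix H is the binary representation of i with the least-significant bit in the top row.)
Codeword c = d · G (mod 2), d = 10110011101:
  c[0] = d·G[:,0] = (10110011101)·(11011010101) mod 2 = 1+0+0+1+0+0+1+0+1+0+1 mod 2 = 1
  c[1] = d·G[:,1] = (10110011101)·(10110110011) mod 2 = 1+0+1+1+0+0+1+0+0+0+1 mod 2 = 1
  c[2] = d·G[:,2] = (10110011101)·(10000000000) mod 2 = 1+0+0+0+0+0+0+0+0+0+0 mod 2 = 1
  c[3] = d·G[:,3] = (10110011101)·(01110001111) mod 2 = 0+0+1+1+0+0+0+1+1+0+1 mod 2 = 1
  c[4] = d·G[:,4] = (10110011101)·(01000000000) mod 2 = 0+0+0+0+0+0+0+0+0+0+0 mod 2 = 0
  c[5] = d·G[:,5] = (10110011101)·(00100000000) mod 2 = 0+0+1+0+0+0+0+0+0+0+0 mod 2 = 1
  c[6] = d·G[:,6] = (10110011101)·(00010000000) mod 2 = 0+0+0+1+0+0+0+0+0+0+0 mod 2 = 1
  c[7] = d·G[:,7] = (10110011101)·(00001111111) mod 2 = 0+0+0+0+0+0+1+1+1+0+1 mod 2 = 0
  c[8] = d·G[:,8] = (10110011101)·(00001000000) mod 2 = 0+0+0+0+0+0+0+0+0+0+0 mod 2 = 0
  c[9] = d·G[:,9] = (10110011101)·(00000100000) mod 2 = 0+0+0+0+0+0+0+0+0+0+0 mod 2 = 0
  c[10] = d·G[:,10] = (10110011101)·(00000010000) mod 2 = 0+0+0+0+0+0+1+0+0+0+0 mod 2 = 1
  c[11] = d·G[:,11] = (10110011101)·(00000001000) mod 2 = 0+0+0+0+0+0+0+1+0+0+0 mod 2 = 1
  c[12] = d·G[:,12] = (10110011101)·(00000000100) mod 2 = 0+0+0+0+0+0+0+0+1+0+0 mod 2 = 1
  c[13] = d·G[:,13] = (10110011101)·(00000000010) mod 2 = 0+0+0+0+0+0+0+0+0+0+0 mod 2 = 0
  c[14] = d·G[:,14] = (10110011101)·(00000000001) mod 2 = 0+0+0+0+0+0+0+0+0+0+1 mod 2 = 1
Codeword = 111101100011101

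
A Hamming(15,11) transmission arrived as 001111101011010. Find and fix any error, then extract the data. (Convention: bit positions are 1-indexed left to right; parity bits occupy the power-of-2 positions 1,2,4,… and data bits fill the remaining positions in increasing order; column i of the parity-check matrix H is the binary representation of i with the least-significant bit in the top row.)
Syndrome s = H · r^T (mod 2), r = 001111101011010:
  s[0] = (101010101010101)·(001111101011010) mod 2 = 0+0+1+0+1+0+1+0+1+0+1+0+0+0+0 mod 2 = 1
  s[1] = (011001100110011)·(001111101011010) mod 2 = 0+0+1+0+0+1+1+0+0+0+1+0+0+1+0 mod 2 = 1
  s[2] = (000111100001111)·(001111101011010) mod 2 = 0+0+0+1+1+1+1+0+0+0+0+1+0+1+0 mod 2 = 0
  s[3] = (000000011111111)·(001111101011010) mod 2 = 0+0+0+0+0+0+0+0+1+0+1+1+0+1+0 mod 2 = 0
Syndrome = 1100
Column 3 of H equals this syndrome → error at bit 3 (1-indexed).
Flip bit 3: 001111101011010 → 000111101011010
Extract data bits at positions {3,5,6,7,9,10,11,12,13,14,15}: 01111011010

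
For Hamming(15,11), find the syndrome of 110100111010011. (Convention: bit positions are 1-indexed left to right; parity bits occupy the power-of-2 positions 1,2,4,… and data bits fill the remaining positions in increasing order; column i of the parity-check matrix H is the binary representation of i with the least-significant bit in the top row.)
Syndrome s = H · r^T (mod 2), r = 110100111010011:
  s[0] = (101010101010101)·(110100111010011) mod 2 = 1+0+0+0+0+0+1+0+1+0+1+0+0+0+1 mod 2 = 1
  s[1] = (011001100110011)·(110100111010011) mod 2 = 0+1+0+0+0+0+1+0+0+0+1+0+0+1+1 mod 2 = 1
  s[2] = (000111100001111)·(110100111010011) mod 2 = 0+0+0+1+0+0+1+0+0+0+0+0+0+1+1 mod 2 = 0
  s[3] = (000000011111111)·(110100111010011) mod 2 = 0+0+0+0+0+0+0+1+1+0+1+0+0+1+1 mod 2 = 1
Syndrome = 1101
Non-zero syndrome: error at position 11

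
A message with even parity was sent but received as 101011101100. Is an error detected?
Sum of received bits: 1+0+1+0+1+1+1+0+1+1+0+0 = 7; 7 mod 2 = 1. Result is 1 ≠ 0 → error detected.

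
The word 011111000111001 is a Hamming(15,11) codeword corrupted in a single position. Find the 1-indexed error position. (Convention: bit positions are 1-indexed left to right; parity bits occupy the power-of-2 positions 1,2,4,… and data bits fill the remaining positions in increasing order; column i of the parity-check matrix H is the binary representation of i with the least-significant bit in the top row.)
Syndrome s = H · r^T (mod 2), r = 011111000111001:
  s[0] = (101010101010101)·(011111000111001) mod 2 = 0+0+1+0+1+0+0+0+0+0+1+0+0+0+1 mod 2 = 0
  s[1] = (011001100110011)·(011111000111001) mod 2 = 0+1+1+0+0+1+0+0+0+1+1+0+0+0+1 mod 2 = 0
  s[2] = (000111100001111)·(011111000111001) mod 2 = 0+0+0+1+1+1+0+0+0+0+0+1+0+0+1 mod 2 = 1
  s[3] = (000000011111111)·(011111000111001) mod 2 = 0+0+0+0+0+0+0+0+0+1+1+1+0+0+1 mod 2 = 0
Syndrome = 0010
Column i of H is the binary representation of i, so the syndrome is the binary index of the flipped bit.
Read s = 0010 with s[0] as LSB: 0·2^0 + 0·2^1 + 1·2^2 + 0·2^3 = 4.
Error is at bit position 4.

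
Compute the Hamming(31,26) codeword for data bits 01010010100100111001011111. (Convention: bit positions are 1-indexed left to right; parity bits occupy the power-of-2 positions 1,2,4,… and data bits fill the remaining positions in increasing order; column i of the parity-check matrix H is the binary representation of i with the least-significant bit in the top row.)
Codeword c = d · G (mod 2), d = 01010010100100111001011111:
  c[0] = d·G[:,0] = (01010010100100111001011111)·(11011010101101010101010101) mod 2 = 0+1+0+1+0+0+1+0+1+0+0+1+0+0+0+1+0+0+0+1+0+1+0+1+0+1 mod 2 = 0
  c[1] = d·G[:,1] = (01010010100100111001011111)·(10110110011011001100110011) mod 2 = 0+0+0+1+0+0+1+0+0+0+0+0+0+0+0+0+1+0+0+0+0+1+0+0+1+1 mod 2 = 0
  c[2] = d·G[:,2] = (01010010100100111001011111)·(10000000000000000000000000) mod 2 = 0+0+0+0+0+0+0+0+0+0+0+0+0+0+0+0+0+0+0+0+0+0+0+0+0+0 mod 2 = 0
  c[3] = d·G[:,3] = (01010010100100111001011111)·(01110001111000111100001111) mod 2 = 0+1+0+1+0+0+0+0+1+0+0+0+0+0+1+1+1+0+0+0+0+0+1+1+1+1 mod 2 = 0
  c[4] = d·G[:,4] = (01010010100100111001011111)·(01000000000000000000000000) mod 2 = 0+1+0+0+0+0+0+0+0+0+0+0+0+0+0+0+0+0+0+0+0+0+0+0+0+0 mod 2 = 1
  c[5] = d·G[:,5] = (01010010100100111001011111)·(00100000000000000000000000) mod 2 = 0+0+0+0+0+0+0+0+0+0+0+0+0+0+0+0+0+0+0+0+0+0+0+0+0+0 mod 2 = 0
  c[6] = d·G[:,6] = (01010010100100111001011111)·(00010000000000000000000000) mod 2 = 0+0+0+1+0+0+0+0+0+0+0+0+0+0+0+0+0+0+0+0+0+0+0+0+0+0 mod 2 = 1
  c[7] = d·G[:,7] = (01010010100100111001011111)·(00001111111000000011111111) mod 2 = 0+0+0+0+0+0+1+0+1+0+0+0+0+0+0+0+0+0+0+1+0+1+1+1+1+1 mod 2 = 0
  c[8] = d·G[:,8] = (01010010100100111001011111)·(00001000000000000000000000) mod 2 = 0+0+0+0+0+0+0+0+0+0+0+0+0+0+0+0+0+0+0+0+0+0+0+0+0+0 mod 2 = 0
  c[9] = d·G[:,9] = (01010010100100111001011111)·(00000100000000000000000000) mod 2 = 0+0+0+0+0+0+0+0+0+0+0+0+0+0+0+0+0+0+0+0+0+0+0+0+0+0 mod 2 = 0
  c[10] = d·G[:,10] = (01010010100100111001011111)·(00000010000000000000000000) mod 2 = 0+0+0+0+0+0+1+0+0+0+0+0+0+0+0+0+0+0+0+0+0+0+0+0+0+0 mod 2 = 1
  c[11] = d·G[:,11] = (01010010100100111001011111)·(00000001000000000000000000) mod 2 = 0+0+0+0+0+0+0+0+0+0+0+0+0+0+0+0+0+0+0+0+0+0+0+0+0+0 mod 2 = 0
  c[12] = d·G[:,12] = (01010010100100111001011111)·(00000000100000000000000000) mod 2 = 0+0+0+0+0+0+0+0+1+0+0+0+0+0+0+0+0+0+0+0+0+0+0+0+0+0 mod 2 = 1
  c[13] = d·G[:,13] = (01010010100100111001011111)·(00000000010000000000000000) mod 2 = 0+0+0+0+0+0+0+0+0+0+0+0+0+0+0+0+0+0+0+0+0+0+0+0+0+0 mod 2 = 0
  c[14] = d·G[:,14] = (01010010100100111001011111)·(00000000001000000000000000) mod 2 = 0+0+0+0+0+0+0+0+0+0+0+0+0+0+0+0+0+0+0+0+0+0+0+0+0+0 mod 2 = 0
  c[15] = d·G[:,15] = (01010010100100111001011111)·(00000000000111111111111111) mod 2 = 0+0+0+0+0+0+0+0+0+0+0+1+0+0+1+1+1+0+0+1+0+1+1+1+1+1 mod 2 = 0
  c[16] = d·G[:,16] = (01010010100100111001011111)·(00000000000100000000000000) mod 2 = 0+0+0+0+0+0+0+0+0+0+0+1+0+0+0+0+0+0+0+0+0+0+0+0+0+0 mod 2 = 1
  c[17] = d·G[:,17] = (01010010100100111001011111)·(00000000000010000000000000) mod 2 = 0+0+0+0+0+0+0+0+0+0+0+0+0+0+0+0+0+0+0+0+0+0+0+0+0+0 mod 2 = 0
  c[18] = d·G[:,18] = (01010010100100111001011111)·(00000000000001000000000000) mod 2 = 0+0+0+0+0+0+0+0+0+0+0+0+0+0+0+0+0+0+0+0+0+0+0+0+0+0 mod 2 = 0
  c[19] = d·G[:,19] = (01010010100100111001011111)·(00000000000000100000000000) mod 2 = 0+0+0+0+0+0+0+0+0+0+0+0+0+0+1+0+0+0+0+0+0+0+0+0+0+0 mod 2 = 1
  c[20] = d·G[:,20] = (01010010100100111001011111)·(00000000000000010000000000) mod 2 = 0+0+0+0+0+0+0+0+0+0+0+0+0+0+0+1+0+0+0+0+0+0+0+0+0+0 mod 2 = 1
  c[21] = d·G[:,21] = (01010010100100111001011111)·(00000000000000001000000000) mod 2 = 0+0+0+0+0+0+0+0+0+0+0+0+0+0+0+0+1+0+0+0+0+0+0+0+0+0 mod 2 = 1
  c[22] = d·G[:,22] = (01010010100100111001011111)·(00000000000000000100000000) mod 2 = 0+0+0+0+0+0+0+0+0+0+0+0+0+0+0+0+0+0+0+0+0+0+0+0+0+0 mod 2 = 0
  c[23] = d·G[:,23] = (01010010100100111001011111)·(00000000000000000010000000) mod 2 = 0+0+0+0+0+0+0+0+0+0+0+0+0+0+0+0+0+0+0+0+0+0+0+0+0+0 mod 2 = 0
  c[24] = d·G[:,24] = (01010010100100111001011111)·(00000000000000000001000000) mod 2 = 0+0+0+0+0+0+0+0+0+0+0+0+0+0+0+0+0+0+0+1+0+0+0+0+0+0 mod 2 = 1
  c[25] = d·G[:,25] = (01010010100100111001011111)·(00000000000000000000100000) mod 2 = 0+0+0+0+0+0+0+0+0+0+0+0+0+0+0+0+0+0+0+0+0+0+0+0+0+0 mod 2 = 0
  c[26] = d·G[:,26] = (01010010100100111001011111)·(00000000000000000000010000) mod 2 = 0+0+0+0+0+0+0+0+0+0+0+0+0+0+0+0+0+0+0+0+0+1+0+0+0+0 mod 2 = 1
  c[27] = d·G[:,27] = (01010010100100111001011111)·(00000000000000000000001000) mod 2 = 0+0+0+0+0+0+0+0+0+0+0+0+0+0+0+0+0+0+0+0+0+0+1+0+0+0 mod 2 = 1
  c[28] = d·G[:,28] = (01010010100100111001011111)·(00000000000000000000000100) mod 2 = 0+0+0+0+0+0+0+0+0+0+0+0+0+0+0+0+0+0+0+0+0+0+0+1+0+0 mod 2 = 1
  c[29] = d·G[:,29] = (01010010100100111001011111)·(00000000000000000000000010) mod 2 = 0+0+0+0+0+0+0+0+0+0+0+0+0+0+0+0+0+0+0+0+0+0+0+0+1+0 mod 2 = 1
  c[30] = d·G[:,30] = (01010010100100111001011111)·(00000000000000000000000001) mod 2 = 0+0+0+0+0+0+0+0+0+0+0+0+0+0+0+0+0+0+0+0+0+0+0+0+0+1 mod 2 = 1
Codeword = 0000101000101000100111001011111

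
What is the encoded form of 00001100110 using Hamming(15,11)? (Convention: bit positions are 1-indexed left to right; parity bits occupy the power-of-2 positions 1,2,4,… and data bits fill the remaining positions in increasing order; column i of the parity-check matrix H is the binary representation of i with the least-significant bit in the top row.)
Codeword c = d · G (mod 2), d = 00001100110:
  c[0] = d·G[:,0] = (00001100110)·(11011010101) mod 2 = 0+0+0+0+1+0+0+0+1+0+0 mod 2 = 0
  c[1] = d·G[:,1] = (00001100110)·(10110110011) mod 2 = 0+0+0+0+0+1+0+0+0+1+0 mod 2 = 0
  c[2] = d·G[:,2] = (00001100110)·(10000000000) mod 2 = 0+0+0+0+0+0+0+0+0+0+0 mod 2 = 0
  c[3] = d·G[:,3] = (00001100110)·(01110001111) mod 2 = 0+0+0+0+0+0+0+0+1+1+0 mod 2 = 0
  c[4] = d·G[:,4] = (00001100110)·(01000000000) mod 2 = 0+0+0+0+0+0+0+0+0+0+0 mod 2 = 0
  c[5] = d·G[:,5] = (00001100110)·(00100000000) mod 2 = 0+0+0+0+0+0+0+0+0+0+0 mod 2 = 0
  c[6] = d·G[:,6] = (00001100110)·(00010000000) mod 2 = 0+0+0+0+0+0+0+0+0+0+0 mod 2 = 0
  c[7] = d·G[:,7] = (00001100110)·(00001111111) mod 2 = 0+0+0+0+1+1+0+0+1+1+0 mod 2 = 0
  c[8] = d·G[:,8] = (00001100110)·(00001000000) mod 2 = 0+0+0+0+1+0+0+0+0+0+0 mod 2 = 1
  c[9] = d·G[:,9] = (00001100110)·(00000100000) mod 2 = 0+0+0+0+0+1+0+0+0+0+0 mod 2 = 1
  c[10] = d·G[:,10] = (00001100110)·(00000010000) mod 2 = 0+0+0+0+0+0+0+0+0+0+0 mod 2 = 0
  c[11] = d·G[:,11] = (00001100110)·(00000001000) mod 2 = 0+0+0+0+0+0+0+0+0+0+0 mod 2 = 0
  c[12] = d·G[:,12] = (00001100110)·(00000000100) mod 2 = 0+0+0+0+0+0+0+0+1+0+0 mod 2 = 1
  c[13] = d·G[:,13] = (00001100110)·(00000000010) mod 2 = 0+0+0+0+0+0+0+0+0+1+0 mod 2 = 1
  c[14] = d·G[:,14] = (00001100110)·(00000000001) mod 2 = 0+0+0+0+0+0+0+0+0+0+0 mod 2 = 0
Codeword = 000000001100110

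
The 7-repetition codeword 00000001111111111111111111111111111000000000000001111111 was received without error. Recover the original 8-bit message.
Split into 7-bit blocks: 0000000 1111111 1111111 1111111 1111111 0000000 0000000 1111111
Data = 01111001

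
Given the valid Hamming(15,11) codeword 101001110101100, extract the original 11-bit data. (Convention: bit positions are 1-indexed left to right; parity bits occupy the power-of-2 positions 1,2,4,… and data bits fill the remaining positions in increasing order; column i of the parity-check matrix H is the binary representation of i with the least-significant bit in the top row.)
Parity bits occupy power-of-2 positions; data bits are at positions {3,5,6,7,9,10,11,12,13,14,15} (1-indexed).
Extract: c[3]=1 c[5]=0 c[6]=1 c[7]=1 c[9]=0 c[10]=1 c[11]=0 c[12]=1 c[13]=1 c[14]=0 c[15]=0
Data = 10110101100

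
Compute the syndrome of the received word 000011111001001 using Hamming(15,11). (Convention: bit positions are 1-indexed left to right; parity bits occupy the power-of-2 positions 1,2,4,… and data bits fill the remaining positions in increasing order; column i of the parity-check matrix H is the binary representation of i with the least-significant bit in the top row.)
Syndrome s = H · r^T (mod 2), r = 000011111001001:
  s[0] = (101010101010101)·(000011111001001) mod 2 = 0+0+0+0+1+0+1+0+1+0+0+0+0+0+1 mod 2 = 0
  s[1] = (011001100110011)·(000011111001001) mod 2 = 0+0+0+0+0+1+1+0+0+0+0+0+0+0+1 mod 2 = 1
  s[2] = (000111100001111)·(000011111001001) mod 2 = 0+0+0+0+1+1+1+0+0+0+0+1+0+0+1 mod 2 = 1
  s[3] = (000000011111111)·(000011111001001) mod 2 = 0+0+0+0+0+0+0+1+1+0+0+1+0+0+1 mod 2 = 0
Syndrome = 0110
Non-zero syndrome: error at position 6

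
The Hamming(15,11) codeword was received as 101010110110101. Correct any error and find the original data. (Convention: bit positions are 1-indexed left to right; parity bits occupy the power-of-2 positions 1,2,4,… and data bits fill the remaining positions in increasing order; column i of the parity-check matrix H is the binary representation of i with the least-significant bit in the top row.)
Syndrome s = H · r^T (mod 2), r = 101010110110101:
  s[0] = (101010101010101)·(101010110110101) mod 2 = 1+0+1+0+1+0+1+0+0+0+1+0+1+0+1 mod 2 = 1
  s[1] = (011001100110011)·(101010110110101) mod 2 = 0+0+1+0+0+0+1+0+0+1+1+0+0+0+1 mod 2 = 1
  s[2] = (000111100001111)·(101010110110101) mod 2 = 0+0+0+0+1+0+1+0+0+0+0+0+1+0+1 mod 2 = 0
  s[3] = (000000011111111)·(101010110110101) mod 2 = 0+0+0+0+0+0+0+1+0+1+1+0+1+0+1 mod 2 = 1
Syndrome = 1101
Column 11 of H equals this syndrome → error at bit 11 (1-indexed).
Flip bit 11: 101010110110101 → 101010110100101
Extract data bits at positions {3,5,6,7,9,10,11,12,13,14,15}: 11010100101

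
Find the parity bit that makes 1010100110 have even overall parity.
Sum of data bits: 1+0+1+0+1+0+0+1+1+0 = 5.
5 mod 2 = 1, so parity bit = 1.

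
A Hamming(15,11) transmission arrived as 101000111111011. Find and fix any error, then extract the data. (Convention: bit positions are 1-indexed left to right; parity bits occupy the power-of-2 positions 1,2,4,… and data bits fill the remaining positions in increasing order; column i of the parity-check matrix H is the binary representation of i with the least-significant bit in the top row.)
Syndrome s = H · r^T (mod 2), r = 101000111111011:
  s[0] = (101010101010101)·(101000111111011) mod 2 = 1+0+1+0+0+0+1+0+1+0+1+0+0+0+1 mod 2 = 0
  s[1] = (011001100110011)·(101000111111011) mod 2 = 0+0+1+0+0+0+1+0+0+1+1+0+0+1+1 mod 2 = 0
  s[2] = (000111100001111)·(101000111111011) mod 2 = 0+0+0+0+0+0+1+0+0+0+0+1+0+1+1 mod 2 = 0
  s[3] = (000000011111111)·(101000111111011) mod 2 = 0+0+0+0+0+0+0+1+1+1+1+1+0+1+1 mod 2 = 1
Syndrome = 0001
Column 8 of H equals this syndrome → error at bit 8 (1-indexed).
Flip bit 8: 101000111111011 → 101000101111011
Extract data bits at positions {3,5,6,7,9,10,11,12,13,14,15}: 10011111011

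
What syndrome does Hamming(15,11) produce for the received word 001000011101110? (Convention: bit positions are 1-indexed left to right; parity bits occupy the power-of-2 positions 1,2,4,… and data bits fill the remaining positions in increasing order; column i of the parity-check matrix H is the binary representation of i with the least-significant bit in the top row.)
Syndrome s = H · r^T (mod 2), r = 001000011101110:
  s[0] = (101010101010101)·(001000011101110) mod 2 = 0+0+1+0+0+0+0+0+1+0+0+0+1+0+0 mod 2 = 1
  s[1] = (011001100110011)·(001000011101110) mod 2 = 0+0+1+0+0+0+0+0+0+1+0+0+0+1+0 mod 2 = 1
  s[2] = (000111100001111)·(001000011101110) mod 2 = 0+0+0+0+0+0+0+0+0+0+0+1+1+1+0 mod 2 = 1
  s[3] = (000000011111111)·(001000011101110) mod 2 = 0+0+0+0+0+0+0+1+1+1+0+1+1+1+0 mod 2 = 0
Syndrome = 1110
Non-zero syndrome: error at position 7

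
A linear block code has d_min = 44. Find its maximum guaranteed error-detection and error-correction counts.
(a) Detection requires d_min ≥ e+1, so e ≤ d_min − 1 = 43.
(b) Correction requires d_min ≥ 2t+1, so t ≤ ⌊(d_min − 1)/2⌋ = ⌊43/2⌋ = 21.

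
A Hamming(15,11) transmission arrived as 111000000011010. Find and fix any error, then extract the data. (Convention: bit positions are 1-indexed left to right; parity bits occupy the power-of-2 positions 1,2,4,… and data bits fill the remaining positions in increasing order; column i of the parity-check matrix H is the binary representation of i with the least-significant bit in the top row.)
Syndrome s = H · r^T (mod 2), r = 111000000011010:
  s[0] = (101010101010101)·(111000000011010) mod 2 = 1+0+1+0+0+0+0+0+0+0+1+0+0+0+0 mod 2 = 1
  s[1] = (011001100110011)·(111000000011010) mod 2 = 0+1+1+0+0+0+0+0+0+0+1+0+0+1+0 mod 2 = 0
  s[2] = (000111100001111)·(111000000011010) mod 2 = 0+0+0+0+0+0+0+0+0+0+0+1+0+1+0 mod 2 = 0
  s[3] = (000000011111111)·(111000000011010) mod 2 = 0+0+0+0+0+0+0+0+0+0+1+1+0+1+0 mod 2 = 1
Syndrome = 1001
Column 9 of H equals this syndrome → error at bit 9 (1-indexed).
Flip bit 9: 111000000011010 → 111000001011010
Extract data bits at positions {3,5,6,7,9,10,11,12,13,14,15}: 10001011010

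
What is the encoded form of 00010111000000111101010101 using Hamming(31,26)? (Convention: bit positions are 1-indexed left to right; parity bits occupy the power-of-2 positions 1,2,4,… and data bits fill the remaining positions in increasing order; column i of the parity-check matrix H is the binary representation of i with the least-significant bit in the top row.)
Codeword c = d · G (mod 2), d = 00010111000000111101010101:
  c[0] = d·G[:,0] = (00010111000000111101010101)·(11011010101101010101010101) mod 2 = 0+0+0+1+0+0+1+0+0+0+0+0+0+0+0+1+0+1+0+1+0+1+0+1+0+1 mod 2 = 0
  c[1] = d·G[:,1] = (00010111000000111101010101)·(10110110011011001100110011) mod 2 = 0+0+0+1+0+1+1+0+0+0+0+0+0+0+0+0+1+1+0+0+0+1+0+0+0+1 mod 2 = 1
  c[2] = d·G[:,2] = (00010111000000111101010101)·(10000000000000000000000000) mod 2 = 0+0+0+0+0+0+0+0+0+0+0+0+0+0+0+0+0+0+0+0+0+0+0+0+0+0 mod 2 = 0
  c[3] = d·G[:,3] = (00010111000000111101010101)·(01110001111000111100001111) mod 2 = 0+0+0+1+0+0+0+1+0+0+0+0+0+0+1+1+1+1+0+0+0+0+0+1+0+1 mod 2 = 0
  c[4] = d·G[:,4] = (00010111000000111101010101)·(01000000000000000000000000) mod 2 = 0+0+0+0+0+0+0+0+0+0+0+0+0+0+0+0+0+0+0+0+0+0+0+0+0+0 mod 2 = 0
  c[5] = d·G[:,5] = (00010111000000111101010101)·(00100000000000000000000000) mod 2 = 0+0+0+0+0+0+0+0+0+0+0+0+0+0+0+0+0+0+0+0+0+0+0+0+0+0 mod 2 = 0
  c[6] = d·G[:,6] = (00010111000000111101010101)·(00010000000000000000000000) mod 2 = 0+0+0+1+0+0+0+0+0+0+0+0+0+0+0+0+0+0+0+0+0+0+0+0+0+0 mod 2 = 1
  c[7] = d·G[:,7] = (00010111000000111101010101)·(00001111111000000011111111) mod 2 = 0+0+0+0+0+1+1+1+0+0+0+0+0+0+0+0+0+0+0+1+0+1+0+1+0+1 mod 2 = 1
  c[8] = d·G[:,8] = (00010111000000111101010101)·(00001000000000000000000000) mod 2 = 0+0+0+0+0+0+0+0+0+0+0+0+0+0+0+0+0+0+0+0+0+0+0+0+0+0 mod 2 = 0
  c[9] = d·G[:,9] = (00010111000000111101010101)·(00000100000000000000000000) mod 2 = 0+0+0+0+0+1+0+0+0+0+0+0+0+0+0+0+0+0+0+0+0+0+0+0+0+0 mod 2 = 1
  c[10] = d·G[:,10] = (00010111000000111101010101)·(00000010000000000000000000) mod 2 = 0+0+0+0+0+0+1+0+0+0+0+0+0+0+0+0+0+0+0+0+0+0+0+0+0+0 mod 2 = 1
  c[11] = d·G[:,11] = (00010111000000111101010101)·(00000001000000000000000000) mod 2 = 0+0+0+0+0+0+0+1+0+0+0+0+0+0+0+0+0+0+0+0+0+0+0+0+0+0 mod 2 = 1
  c[12] = d·G[:,12] = (00010111000000111101010101)·(00000000100000000000000000) mod 2 = 0+0+0+0+0+0+0+0+0+0+0+0+0+0+0+0+0+0+0+0+0+0+0+0+0+0 mod 2 = 0
  c[13] = d·G[:,13] = (00010111000000111101010101)·(00000000010000000000000000) mod 2 = 0+0+0+0+0+0+0+0+0+0+0+0+0+0+0+0+0+0+0+0+0+0+0+0+0+0 mod 2 = 0
  c[14] = d·G[:,14] = (00010111000000111101010101)·(00000000001000000000000000) mod 2 = 0+0+0+0+0+0+0+0+0+0+0+0+0+0+0+0+0+0+0+0+0+0+0+0+0+0 mod 2 = 0
  c[15] = d·G[:,15] = (00010111000000111101010101)·(00000000000111111111111111) mod 2 = 0+0+0+0+0+0+0+0+0+0+0+0+0+0+1+1+1+1+0+1+0+1+0+1+0+1 mod 2 = 0
  c[16] = d·G[:,16] = (00010111000000111101010101)·(00000000000100000000000000) mod 2 = 0+0+0+0+0+0+0+0+0+0+0+0+0+0+0+0+0+0+0+0+0+0+0+0+0+0 mod 2 = 0
  c[17] = d·G[:,17] = (00010111000000111101010101)·(00000000000010000000000000) mod 2 = 0+0+0+0+0+0+0+0+0+0+0+0+0+0+0+0+0+0+0+0+0+0+0+0+0+0 mod 2 = 0
  c[18] = d·G[:,18] = (00010111000000111101010101)·(00000000000001000000000000) mod 2 = 0+0+0+0+0+0+0+0+0+0+0+0+0+0+0+0+0+0+0+0+0+0+0+0+0+0 mod 2 = 0
  c[19] = d·G[:,19] = (00010111000000111101010101)·(00000000000000100000000000) mod 2 = 0+0+0+0+0+0+0+0+0+0+0+0+0+0+1+0+0+0+0+0+0+0+0+0+0+0 mod 2 = 1
  c[20] = d·G[:,20] = (00010111000000111101010101)·(00000000000000010000000000) mod 2 = 0+0+0+0+0+0+0+0+0+0+0+0+0+0+0+1+0+0+0+0+0+0+0+0+0+0 mod 2 = 1
  c[21] = d·G[:,21] = (00010111000000111101010101)·(00000000000000001000000000) mod 2 = 0+0+0+0+0+0+0+0+0+0+0+0+0+0+0+0+1+0+0+0+0+0+0+0+0+0 mod 2 = 1
  c[22] = d·G[:,22] = (00010111000000111101010101)·(00000000000000000100000000) mod 2 = 0+0+0+0+0+0+0+0+0+0+0+0+0+0+0+0+0+1+0+0+0+0+0+0+0+0 mod 2 = 1
  c[23] = d·G[:,23] = (00010111000000111101010101)·(00000000000000000010000000) mod 2 = 0+0+0+0+0+0+0+0+0+0+0+0+0+0+0+0+0+0+0+0+0+0+0+0+0+0 mod 2 = 0
  c[24] = d·G[:,24] = (00010111000000111101010101)·(00000000000000000001000000) mod 2 = 0+0+0+0+0+0+0+0+0+0+0+0+0+0+0+0+0+0+0+1+0+0+0+0+0+0 mod 2 = 1
  c[25] = d·G[:,25] = (00010111000000111101010101)·(00000000000000000000100000) mod 2 = 0+0+0+0+0+0+0+0+0+0+0+0+0+0+0+0+0+0+0+0+0+0+0+0+0+0 mod 2 = 0
  c[26] = d·G[:,26] = (00010111000000111101010101)·(00000000000000000000010000) mod 2 = 0+0+0+0+0+0+0+0+0+0+0+0+0+0+0+0+0+0+0+0+0+1+0+0+0+0 mod 2 = 1
  c[27] = d·G[:,27] = (00010111000000111101010101)·(00000000000000000000001000) mod 2 = 0+0+0+0+0+0+0+0+0+0+0+0+0+0+0+0+0+0+0+0+0+0+0+0+0+0 mod 2 = 0
  c[28] = d·G[:,28] = (00010111000000111101010101)·(00000000000000000000000100) mod 2 = 0+0+0+0+0+0+0+0+0+0+0+0+0+0+0+0+0+0+0+0+0+0+0+1+0+0 mod 2 = 1
  c[29] = d·G[:,29] = (00010111000000111101010101)·(00000000000000000000000010) mod 2 = 0+0+0+0+0+0+0+0+0+0+0+0+0+0+0+0+0+0+0+0+0+0+0+0+0+0 mod 2 = 0
  c[30] = d·G[:,30] = (00010111000000111101010101)·(00000000000000000000000001) mod 2 = 0+0+0+0+0+0+0+0+0+0+0+0+0+0+0+0+0+0+0+0+0+0+0+0+0+1 mod 2 = 1
Codeword = 0100001101110000000111101010101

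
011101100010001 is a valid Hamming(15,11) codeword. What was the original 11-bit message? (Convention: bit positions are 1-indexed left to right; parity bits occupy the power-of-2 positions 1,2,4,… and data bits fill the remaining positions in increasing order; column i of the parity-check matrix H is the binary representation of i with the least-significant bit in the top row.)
Parity bits occupy power-of-2 positions; data bits are at positions {3,5,6,7,9,10,11,12,13,14,15} (1-indexed).
Extract: c[3]=1 c[5]=0 c[6]=1 c[7]=1 c[9]=0 c[10]=0 c[11]=1 c[12]=0 c[13]=0 c[14]=0 c[15]=1
Data = 10110010001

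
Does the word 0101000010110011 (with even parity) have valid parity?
Sum of all bits: 0+1+0+1+0+0+0+0+1+0+1+1+0+0+1+1 = 7; 7 mod 2 = 1. Result is 1 → parity error detected.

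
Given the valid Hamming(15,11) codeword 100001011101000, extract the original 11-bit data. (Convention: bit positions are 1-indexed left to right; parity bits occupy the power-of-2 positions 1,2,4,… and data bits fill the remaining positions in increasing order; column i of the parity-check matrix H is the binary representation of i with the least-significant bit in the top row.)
Parity bits occupy power-of-2 positions; data bits are at positions {3,5,6,7,9,10,11,12,13,14,15} (1-indexed).
Extract: c[3]=0 c[5]=0 c[6]=1 c[7]=0 c[9]=1 c[10]=1 c[11]=0 c[12]=1 c[13]=0 c[14]=0 c[15]=0
Data = 00101101000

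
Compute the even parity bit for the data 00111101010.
Sum of data bits: 0+0+1+1+1+1+0+1+0+1+0 = 6.
6 mod 2 = 0, so parity bit = 0.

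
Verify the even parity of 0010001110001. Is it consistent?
Sum of all bits: 0+0+1+0+0+0+1+1+1+0+0+0+1 = 5; 5 mod 2 = 1. Result is 1 → parity error detected.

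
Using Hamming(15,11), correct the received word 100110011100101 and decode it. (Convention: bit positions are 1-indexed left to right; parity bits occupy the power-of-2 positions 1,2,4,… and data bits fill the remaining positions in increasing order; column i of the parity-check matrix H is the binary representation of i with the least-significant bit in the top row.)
Syndrome s = H · r^T (mod 2), r = 100110011100101:
  s[0] = (101010101010101)·(100110011100101) mod 2 = 1+0+0+0+1+0+0+0+1+0+0+0+1+0+1 mod 2 = 1
  s[1] = (011001100110011)·(100110011100101) mod 2 = 0+0+0+0+0+0+0+0+0+1+0+0+0+0+1 mod 2 = 0
  s[2] = (000111100001111)·(100110011100101) mod 2 = 0+0+0+1+1+0+0+0+0+0+0+0+1+0+1 mod 2 = 0
  s[3] = (000000011111111)·(100110011100101) mod 2 = 0+0+0+0+0+0+0+1+1+1+0+0+1+0+1 mod 2 = 1
Syndrome = 1001
Column 9 of H equals this syndrome → error at bit 9 (1-indexed).
Flip bit 9: 100110011100101 → 100110010100101
Extract data bits at positions {3,5,6,7,9,10,11,12,13,14,15}: 01000100101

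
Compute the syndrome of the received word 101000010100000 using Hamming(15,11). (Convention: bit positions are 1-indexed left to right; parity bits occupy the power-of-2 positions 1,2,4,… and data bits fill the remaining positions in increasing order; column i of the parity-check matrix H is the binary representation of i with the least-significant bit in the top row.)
Syndrome s = H · r^T (mod 2), r = 101000010100000:
  s[0] = (101010101010101)·(101000010100000) mod 2 = 1+0+1+0+0+0+0+0+0+0+0+0+0+0+0 mod 2 = 0
  s[1] = (011001100110011)·(101000010100000) mod 2 = 0+0+1+0+0+0+0+0+0+1+0+0+0+0+0 mod 2 = 0
  s[2] = (000111100001111)·(101000010100000) mod 2 = 0+0+0+0+0+0+0+0+0+0+0+0+0+0+0 mod 2 = 0
  s[3] = (000000011111111)·(101000010100000) mod 2 = 0+0+0+0+0+0+0+1+0+1+0+0+0+0+0 mod 2 = 0
Syndrome = 0000
s = 0: no error detected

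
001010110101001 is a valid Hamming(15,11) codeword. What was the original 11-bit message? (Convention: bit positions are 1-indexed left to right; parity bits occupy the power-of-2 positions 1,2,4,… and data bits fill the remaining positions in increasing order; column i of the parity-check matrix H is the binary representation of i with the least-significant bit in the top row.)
Parity bits occupy power-of-2 positions; data bits are at positions {3,5,6,7,9,10,11,12,13,14,15} (1-indexed).
Extract: c[3]=1 c[5]=1 c[6]=0 c[7]=1 c[9]=0 c[10]=1 c[11]=0 c[12]=1 c[13]=0 c[14]=0 c[15]=1
Data = 11010101001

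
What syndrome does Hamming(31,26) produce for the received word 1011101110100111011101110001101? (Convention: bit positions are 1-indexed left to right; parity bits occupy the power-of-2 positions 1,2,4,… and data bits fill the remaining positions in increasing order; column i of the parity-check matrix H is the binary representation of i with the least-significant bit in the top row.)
Syndrome s = H · r^T (mod 2), r = 1011101110100111011101110001101:
  s[0] = (1010101010101010101010101010101)·(1011101110100111011101110001101) mod 2 = 1+0+1+0+1+0+1+0+1+0+1+0+0+0+1+0+0+0+1+0+0+0+1+0+0+0+0+0+1+0+1 mod 2 = 1
  s[1] = (0110011001100110011001100110011)·(1011101110100111011101110001101) mod 2 = 0+0+1+0+0+0+1+0+0+0+1+0+0+1+1+0+0+1+1+0+0+1+1+0+0+0+0+0+0+0+1 mod 2 = 0
  s[2] = (0001111000011110000111100001111)·(1011101110100111011101110001101) mod 2 = 0+0+0+1+1+0+1+0+0+0+0+0+0+1+1+0+0+0+0+1+0+1+1+0+0+0+0+1+1+0+1 mod 2 = 1
  s[3] = (0000000111111110000000011111111)·(1011101110100111011101110001101) mod 2 = 0+0+0+0+0+0+0+1+1+0+1+0+0+1+1+0+0+0+0+0+0+0+0+1+0+0+0+1+1+0+1 mod 2 = 1
  s[4] = (0000000000000001111111111111111)·(1011101110100111011101110001101) mod 2 = 0+0+0+0+0+0+0+0+0+0+0+0+0+0+0+1+0+1+1+1+0+1+1+1+0+0+0+1+1+0+1 mod 2 = 0
Syndrome = 10110
Non-zero syndrome: error at position 13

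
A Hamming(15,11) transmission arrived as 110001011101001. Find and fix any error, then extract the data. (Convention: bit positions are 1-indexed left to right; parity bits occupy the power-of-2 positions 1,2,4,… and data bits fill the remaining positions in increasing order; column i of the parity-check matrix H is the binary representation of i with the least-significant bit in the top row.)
Syndrome s = H · r^T (mod 2), r = 110001011101001:
  s[0] = (101010101010101)·(110001011101001) mod 2 = 1+0+0+0+0+0+0+0+1+0+0+0+0+0+1 mod 2 = 1
  s[1] = (011001100110011)·(110001011101001) mod 2 = 0+1+0+0+0+1+0+0+0+1+0+0+0+0+1 mod 2 = 0
  s[2] = (000111100001111)·(110001011101001) mod 2 = 0+0+0+0+0+1+0+0+0+0+0+1+0+0+1 mod 2 = 1
  s[3] = (000000011111111)·(110001011101001) mod 2 = 0+0+0+0+0+0+0+1+1+1+0+1+0+0+1 mod 2 = 1
Syndrome = 1011
Column 13 of H equals this syndrome → error at bit 13 (1-indexed).
Flip bit 13: 110001011101001 → 110001011101101
Extract data bits at positions {3,5,6,7,9,10,11,12,13,14,15}: 00101101101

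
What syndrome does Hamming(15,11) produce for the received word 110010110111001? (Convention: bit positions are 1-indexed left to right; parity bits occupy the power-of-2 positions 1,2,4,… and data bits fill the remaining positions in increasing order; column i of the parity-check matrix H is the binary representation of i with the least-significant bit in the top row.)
Syndrome s = H · r^T (mod 2), r = 110010110111001:
  s[0] = (101010101010101)·(110010110111001) mod 2 = 1+0+0+0+1+0+1+0+0+0+1+0+0+0+1 mod 2 = 1
  s[1] = (011001100110011)·(110010110111001) mod 2 = 0+1+0+0+0+0+1+0+0+1+1+0+0+0+1 mod 2 = 1
  s[2] = (000111100001111)·(110010110111001) mod 2 = 0+0+0+0+1+0+1+0+0+0+0+1+0+0+1 mod 2 = 0
  s[3] = (000000011111111)·(110010110111001) mod 2 = 0+0+0+0+0+0+0+1+0+1+1+1+0+0+1 mod 2 = 1
Syndrome = 1101
Non-zero syndrome: error at position 11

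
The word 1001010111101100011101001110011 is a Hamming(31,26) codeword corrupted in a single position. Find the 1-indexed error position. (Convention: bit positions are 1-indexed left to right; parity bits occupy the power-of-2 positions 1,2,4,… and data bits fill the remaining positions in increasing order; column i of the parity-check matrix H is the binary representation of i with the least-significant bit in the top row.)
Syndrome s = H · r^T (mod 2), r = 1001010111101100011101001110011:
  s[0] = (1010101010101010101010101010101)·(1001010111101100011101001110011) mod 2 = 1+0+0+0+0+0+0+0+1+0+1+0+1+0+0+0+0+0+1+0+0+0+0+0+1+0+1+0+0+0+1 mod 2 = 0
  s[1] = (0110011001100110011001100110011)·(1001010111101100011101001110011) mod 2 = 0+0+0+0+0+1+0+0+0+1+1+0+0+1+0+0+0+1+1+0+0+1+0+0+0+1+1+0+0+1+1 mod 2 = 1
  s[2] = (0001111000011110000111100001111)·(1001010111101100011101001110011) mod 2 = 0+0+0+1+0+1+0+0+0+0+0+0+1+1+0+0+0+0+0+1+0+1+0+0+0+0+0+0+0+1+1 mod 2 = 0
  s[3] = (0000000111111110000000011111111)·(1001010111101100011101001110011) mod 2 = 0+0+0+0+0+0+0+1+1+1+1+0+1+1+0+0+0+0+0+0+0+0+0+0+1+1+1+0+0+1+1 mod 2 = 1
  s[4] = (0000000000000001111111111111111)·(1001010111101100011101001110011) mod 2 = 0+0+0+0+0+0+0+0+0+0+0+0+0+0+0+0+0+1+1+1+0+1+0+0+1+1+1+0+0+1+1 mod 2 = 1
Syndrome = 01011
Column i of H is the binary representation of i, so the syndrome is the binary index of the flipped bit.
Read s = 01011 with s[0] as LSB: 0·2^0 + 1·2^1 + 0·2^2 + 1·2^3 + 1·2^4 = 26.
Error is at bit position 26.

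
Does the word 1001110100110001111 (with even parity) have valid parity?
Sum of all bits: 1+0+0+1+1+1+0+1+0+0+1+1+0+0+0+1+1+1+1 = 11; 11 mod 2 = 1. Result is 1 → parity error detected.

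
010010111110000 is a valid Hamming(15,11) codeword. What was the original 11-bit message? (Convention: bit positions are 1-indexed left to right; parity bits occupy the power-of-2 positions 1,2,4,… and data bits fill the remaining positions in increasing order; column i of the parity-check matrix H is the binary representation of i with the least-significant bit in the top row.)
Parity bits occupy power-of-2 positions; data bits are at positions {3,5,6,7,9,10,11,12,13,14,15} (1-indexed).
Extract: c[3]=0 c[5]=1 c[6]=0 c[7]=1 c[9]=1 c[10]=1 c[11]=1 c[12]=0 c[13]=0 c[14]=0 c[15]=0
Data = 01011110000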